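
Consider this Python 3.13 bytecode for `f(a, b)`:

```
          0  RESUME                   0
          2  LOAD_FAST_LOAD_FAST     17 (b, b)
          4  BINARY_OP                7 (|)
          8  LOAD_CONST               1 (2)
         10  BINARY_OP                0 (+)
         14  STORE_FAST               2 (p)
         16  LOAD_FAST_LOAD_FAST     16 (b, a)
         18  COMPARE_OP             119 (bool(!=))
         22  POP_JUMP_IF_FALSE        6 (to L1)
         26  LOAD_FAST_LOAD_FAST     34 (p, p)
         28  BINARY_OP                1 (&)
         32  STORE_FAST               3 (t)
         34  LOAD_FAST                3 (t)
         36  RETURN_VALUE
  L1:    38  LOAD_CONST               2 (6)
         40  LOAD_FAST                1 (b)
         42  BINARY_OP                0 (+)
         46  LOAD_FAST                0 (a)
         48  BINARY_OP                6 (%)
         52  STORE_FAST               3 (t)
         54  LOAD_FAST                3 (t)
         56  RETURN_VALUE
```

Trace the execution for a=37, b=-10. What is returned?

-8

LOAD_FAST_LOAD_FAST b,b → push -10,-10. Stack: [-10, -10]
BINARY_OP | → -10 | -10 = -10. Stack: [-10]
LOAD_CONST → push 2. Stack: [-10, 2]
BINARY_OP + → -10 + 2 = -8. Stack: [-8]
STORE_FAST p → p=-8. Stack: []
LOAD_FAST_LOAD_FAST b,a → push -10,37. Stack: [-10, 37]
COMPARE_OP bool(!=) → -10 vs 37 = True. Stack: [True]
POP_JUMP_IF_FALSE → pop True; no jump. Stack: []
LOAD_FAST_LOAD_FAST p,p → push -8,-8. Stack: [-8, -8]
BINARY_OP & → -8 & -8 = -8. Stack: [-8]
STORE_FAST t → t=-8. Stack: []
LOAD_FAST t → push -8. Stack: [-8]
RETURN_VALUE → return -8.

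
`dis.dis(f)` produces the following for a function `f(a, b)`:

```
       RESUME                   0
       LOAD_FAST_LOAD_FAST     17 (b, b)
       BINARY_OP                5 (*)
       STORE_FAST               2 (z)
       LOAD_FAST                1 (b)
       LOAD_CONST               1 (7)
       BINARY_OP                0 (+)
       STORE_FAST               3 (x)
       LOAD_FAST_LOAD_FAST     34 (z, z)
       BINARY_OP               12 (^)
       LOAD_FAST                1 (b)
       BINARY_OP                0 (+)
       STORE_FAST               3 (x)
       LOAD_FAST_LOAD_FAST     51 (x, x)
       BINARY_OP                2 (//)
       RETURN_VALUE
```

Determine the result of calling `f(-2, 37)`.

LOAD_FAST_LOAD_FAST b,b → push 37,37. Stack: [37, 37]
BINARY_OP * → 37 * 37 = 1369. Stack: [1369]
STORE_FAST z → z=1369. Stack: []
LOAD_FAST b → push 37. Stack: [37]
LOAD_CONST → push 7. Stack: [37, 7]
BINARY_OP + → 37 + 7 = 44. Stack: [44]
STORE_FAST x → x=44. Stack: []
LOAD_FAST_LOAD_FAST z,z → push 1369,1369. Stack: [1369, 1369]
BINARY_OP ^ → 1369 ^ 1369 = 0. Stack: [0]
LOAD_FAST b → push 37. Stack: [0, 37]
BINARY_OP + → 0 + 37 = 37. Stack: [37]
STORE_FAST x → x=37. Stack: []
LOAD_FAST_LOAD_FAST x,x → push 37,37. Stack: [37, 37]
BINARY_OP // → 37 // 37 = 1. Stack: [1]
RETURN_VALUE → return 1.

1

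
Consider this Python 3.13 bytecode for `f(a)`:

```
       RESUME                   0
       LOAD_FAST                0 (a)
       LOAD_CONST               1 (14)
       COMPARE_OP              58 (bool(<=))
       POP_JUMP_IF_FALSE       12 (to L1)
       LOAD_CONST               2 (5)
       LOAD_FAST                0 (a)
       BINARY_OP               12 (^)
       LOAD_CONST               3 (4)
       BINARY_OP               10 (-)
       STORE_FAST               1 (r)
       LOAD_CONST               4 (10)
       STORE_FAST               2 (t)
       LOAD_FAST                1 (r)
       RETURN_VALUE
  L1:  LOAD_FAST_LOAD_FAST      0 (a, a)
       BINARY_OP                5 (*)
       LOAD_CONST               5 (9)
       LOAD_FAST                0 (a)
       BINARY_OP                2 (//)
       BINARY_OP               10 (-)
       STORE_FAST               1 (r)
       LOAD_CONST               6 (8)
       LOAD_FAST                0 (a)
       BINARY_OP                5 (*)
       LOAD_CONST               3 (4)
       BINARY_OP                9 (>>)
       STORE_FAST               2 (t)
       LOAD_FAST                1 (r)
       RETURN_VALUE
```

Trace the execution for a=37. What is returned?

1369

LOAD_FAST a → push 37. Stack: [37]
LOAD_CONST → push 14. Stack: [37, 14]
COMPARE_OP bool(<=) → 37 vs 14 = False. Stack: [False]
POP_JUMP_IF_FALSE → pop False; jump. Stack: []
LOAD_FAST_LOAD_FAST a,a → push 37,37. Stack: [37, 37]
BINARY_OP * → 37 * 37 = 1369. Stack: [1369]
LOAD_CONST → push 9. Stack: [1369, 9]
LOAD_FAST a → push 37. Stack: [1369, 9, 37]
BINARY_OP // → 9 // 37 = 0. Stack: [1369, 0]
BINARY_OP - → 1369 - 0 = 1369. Stack: [1369]
STORE_FAST r → r=1369. Stack: []
LOAD_CONST → push 8. Stack: [8]
LOAD_FAST a → push 37. Stack: [8, 37]
BINARY_OP * → 8 * 37 = 296. Stack: [296]
LOAD_CONST → push 4. Stack: [296, 4]
BINARY_OP >> → 296 >> 4 = 18. Stack: [18]
STORE_FAST t → t=18. Stack: []
LOAD_FAST r → push 1369. Stack: [1369]
RETURN_VALUE → return 1369.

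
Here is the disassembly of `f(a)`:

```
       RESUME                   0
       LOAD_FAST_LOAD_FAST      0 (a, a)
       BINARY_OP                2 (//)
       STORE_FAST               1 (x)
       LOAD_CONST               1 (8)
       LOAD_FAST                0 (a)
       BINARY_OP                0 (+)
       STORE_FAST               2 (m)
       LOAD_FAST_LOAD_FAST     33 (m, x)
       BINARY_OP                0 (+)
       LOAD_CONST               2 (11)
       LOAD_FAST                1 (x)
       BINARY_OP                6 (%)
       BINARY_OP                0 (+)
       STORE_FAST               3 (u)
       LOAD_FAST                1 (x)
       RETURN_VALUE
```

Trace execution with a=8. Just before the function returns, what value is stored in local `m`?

16

LOAD_FAST_LOAD_FAST a,a → push 8,8. Stack: [8, 8]
BINARY_OP // → 8 // 8 = 1. Stack: [1]
STORE_FAST x → x=1. Stack: []
LOAD_CONST → push 8. Stack: [8]
LOAD_FAST a → push 8. Stack: [8, 8]
BINARY_OP + → 8 + 8 = 16. Stack: [16]
STORE_FAST m → m=16. Stack: []
LOAD_FAST_LOAD_FAST m,x → push 16,1. Stack: [16, 1]
BINARY_OP + → 16 + 1 = 17. Stack: [17]
LOAD_CONST → push 11. Stack: [17, 11]
LOAD_FAST x → push 1. Stack: [17, 11, 1]
BINARY_OP % → 11 % 1 = 0. Stack: [17, 0]
BINARY_OP + → 17 + 0 = 17. Stack: [17]
STORE_FAST u → u=17. Stack: []
LOAD_FAST x → push 1. Stack: [1]
RETURN_VALUE → return 1.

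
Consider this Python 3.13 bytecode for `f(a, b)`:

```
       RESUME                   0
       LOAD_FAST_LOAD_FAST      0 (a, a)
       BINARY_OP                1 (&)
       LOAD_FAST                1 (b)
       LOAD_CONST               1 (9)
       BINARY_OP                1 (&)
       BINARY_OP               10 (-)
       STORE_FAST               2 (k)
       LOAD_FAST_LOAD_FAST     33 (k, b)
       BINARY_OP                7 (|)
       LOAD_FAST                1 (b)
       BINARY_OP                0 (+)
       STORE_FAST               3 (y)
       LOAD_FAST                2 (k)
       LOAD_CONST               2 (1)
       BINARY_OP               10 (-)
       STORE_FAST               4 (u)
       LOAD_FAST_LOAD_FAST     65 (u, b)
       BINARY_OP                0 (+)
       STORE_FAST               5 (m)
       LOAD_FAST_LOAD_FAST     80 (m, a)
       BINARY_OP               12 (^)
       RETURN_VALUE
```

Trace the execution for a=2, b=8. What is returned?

3

LOAD_FAST_LOAD_FAST a,a → push 2,2. Stack: [2, 2]
BINARY_OP & → 2 & 2 = 2. Stack: [2]
LOAD_FAST b → push 8. Stack: [2, 8]
LOAD_CONST → push 9. Stack: [2, 8, 9]
BINARY_OP & → 8 & 9 = 8. Stack: [2, 8]
BINARY_OP - → 2 - 8 = -6. Stack: [-6]
STORE_FAST k → k=-6. Stack: []
LOAD_FAST_LOAD_FAST k,b → push -6,8. Stack: [-6, 8]
BINARY_OP | → -6 | 8 = -6. Stack: [-6]
LOAD_FAST b → push 8. Stack: [-6, 8]
BINARY_OP + → -6 + 8 = 2. Stack: [2]
STORE_FAST y → y=2. Stack: []
LOAD_FAST k → push -6. Stack: [-6]
LOAD_CONST → push 1. Stack: [-6, 1]
BINARY_OP - → -6 - 1 = -7. Stack: [-7]
STORE_FAST u → u=-7. Stack: []
LOAD_FAST_LOAD_FAST u,b → push -7,8. Stack: [-7, 8]
BINARY_OP + → -7 + 8 = 1. Stack: [1]
STORE_FAST m → m=1. Stack: []
LOAD_FAST_LOAD_FAST m,a → push 1,2. Stack: [1, 2]
BINARY_OP ^ → 1 ^ 2 = 3. Stack: [3]
RETURN_VALUE → return 3.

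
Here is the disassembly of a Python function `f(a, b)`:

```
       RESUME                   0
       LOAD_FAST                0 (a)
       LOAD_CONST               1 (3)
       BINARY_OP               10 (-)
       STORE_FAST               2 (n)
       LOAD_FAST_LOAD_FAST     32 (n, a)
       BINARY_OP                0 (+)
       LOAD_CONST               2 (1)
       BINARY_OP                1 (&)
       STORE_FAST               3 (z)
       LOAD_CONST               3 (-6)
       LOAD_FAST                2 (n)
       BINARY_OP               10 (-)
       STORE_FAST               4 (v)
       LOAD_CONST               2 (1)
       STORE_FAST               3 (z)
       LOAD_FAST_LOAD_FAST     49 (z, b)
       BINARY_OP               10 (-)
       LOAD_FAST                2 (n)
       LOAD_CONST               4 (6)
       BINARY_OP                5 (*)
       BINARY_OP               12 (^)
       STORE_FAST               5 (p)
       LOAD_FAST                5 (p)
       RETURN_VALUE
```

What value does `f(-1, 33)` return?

8

LOAD_FAST a → push -1. Stack: [-1]
LOAD_CONST → push 3. Stack: [-1, 3]
BINARY_OP - → -1 - 3 = -4. Stack: [-4]
STORE_FAST n → n=-4. Stack: []
LOAD_FAST_LOAD_FAST n,a → push -4,-1. Stack: [-4, -1]
BINARY_OP + → -4 + -1 = -5. Stack: [-5]
LOAD_CONST → push 1. Stack: [-5, 1]
BINARY_OP & → -5 & 1 = 1. Stack: [1]
STORE_FAST z → z=1. Stack: []
LOAD_CONST → push -6. Stack: [-6]
LOAD_FAST n → push -4. Stack: [-6, -4]
BINARY_OP - → -6 - -4 = -2. Stack: [-2]
STORE_FAST v → v=-2. Stack: []
LOAD_CONST → push 1. Stack: [1]
STORE_FAST z → z=1. Stack: []
LOAD_FAST_LOAD_FAST z,b → push 1,33. Stack: [1, 33]
BINARY_OP - → 1 - 33 = -32. Stack: [-32]
LOAD_FAST n → push -4. Stack: [-32, -4]
LOAD_CONST → push 6. Stack: [-32, -4, 6]
BINARY_OP * → -4 * 6 = -24. Stack: [-32, -24]
BINARY_OP ^ → -32 ^ -24 = 8. Stack: [8]
STORE_FAST p → p=8. Stack: []
LOAD_FAST p → push 8. Stack: [8]
RETURN_VALUE → return 8.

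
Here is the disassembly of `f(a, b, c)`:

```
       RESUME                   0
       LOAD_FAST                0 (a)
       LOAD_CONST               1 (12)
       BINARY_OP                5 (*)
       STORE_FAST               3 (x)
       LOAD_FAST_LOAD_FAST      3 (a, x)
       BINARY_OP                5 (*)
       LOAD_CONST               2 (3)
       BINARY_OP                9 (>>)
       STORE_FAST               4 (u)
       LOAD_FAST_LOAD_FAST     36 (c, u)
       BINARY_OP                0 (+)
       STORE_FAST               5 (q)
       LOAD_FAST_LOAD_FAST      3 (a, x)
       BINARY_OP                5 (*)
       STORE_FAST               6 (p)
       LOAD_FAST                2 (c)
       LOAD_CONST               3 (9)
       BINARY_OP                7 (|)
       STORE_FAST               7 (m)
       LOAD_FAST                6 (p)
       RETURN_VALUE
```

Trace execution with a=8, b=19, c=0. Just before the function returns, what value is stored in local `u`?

LOAD_FAST a → push 8. Stack: [8]
LOAD_CONST → push 12. Stack: [8, 12]
BINARY_OP * → 8 * 12 = 96. Stack: [96]
STORE_FAST x → x=96. Stack: []
LOAD_FAST_LOAD_FAST a,x → push 8,96. Stack: [8, 96]
BINARY_OP * → 8 * 96 = 768. Stack: [768]
LOAD_CONST → push 3. Stack: [768, 3]
BINARY_OP >> → 768 >> 3 = 96. Stack: [96]
STORE_FAST u → u=96. Stack: []
LOAD_FAST_LOAD_FAST c,u → push 0,96. Stack: [0, 96]
BINARY_OP + → 0 + 96 = 96. Stack: [96]
STORE_FAST q → q=96. Stack: []
LOAD_FAST_LOAD_FAST a,x → push 8,96. Stack: [8, 96]
BINARY_OP * → 8 * 96 = 768. Stack: [768]
STORE_FAST p → p=768. Stack: []
LOAD_FAST c → push 0. Stack: [0]
LOAD_CONST → push 9. Stack: [0, 9]
BINARY_OP | → 0 | 9 = 9. Stack: [9]
STORE_FAST m → m=9. Stack: []
LOAD_FAST p → push 768. Stack: [768]
RETURN_VALUE → return 768.

96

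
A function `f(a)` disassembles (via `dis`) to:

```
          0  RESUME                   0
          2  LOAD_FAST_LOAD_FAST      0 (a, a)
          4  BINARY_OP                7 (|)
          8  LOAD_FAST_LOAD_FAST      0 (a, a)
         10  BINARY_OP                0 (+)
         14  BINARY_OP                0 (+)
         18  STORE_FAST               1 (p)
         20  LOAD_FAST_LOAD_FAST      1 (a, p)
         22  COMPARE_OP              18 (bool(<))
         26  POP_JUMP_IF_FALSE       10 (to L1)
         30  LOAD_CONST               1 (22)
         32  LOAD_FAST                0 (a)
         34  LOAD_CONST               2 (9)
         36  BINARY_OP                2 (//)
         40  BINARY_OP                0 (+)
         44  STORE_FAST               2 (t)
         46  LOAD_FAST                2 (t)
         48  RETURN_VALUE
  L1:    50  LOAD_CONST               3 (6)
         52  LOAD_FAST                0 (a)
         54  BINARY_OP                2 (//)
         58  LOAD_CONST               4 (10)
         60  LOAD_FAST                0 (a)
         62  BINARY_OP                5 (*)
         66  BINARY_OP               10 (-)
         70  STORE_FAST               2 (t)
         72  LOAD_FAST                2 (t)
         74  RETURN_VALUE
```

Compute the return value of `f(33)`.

25

LOAD_FAST_LOAD_FAST a,a → push 33,33. Stack: [33, 33]
BINARY_OP | → 33 | 33 = 33. Stack: [33]
LOAD_FAST_LOAD_FAST a,a → push 33,33. Stack: [33, 33, 33]
BINARY_OP + → 33 + 33 = 66. Stack: [33, 66]
BINARY_OP + → 33 + 66 = 99. Stack: [99]
STORE_FAST p → p=99. Stack: []
LOAD_FAST_LOAD_FAST a,p → push 33,99. Stack: [33, 99]
COMPARE_OP bool(<) → 33 vs 99 = True. Stack: [True]
POP_JUMP_IF_FALSE → pop True; no jump. Stack: []
LOAD_CONST → push 22. Stack: [22]
LOAD_FAST a → push 33. Stack: [22, 33]
LOAD_CONST → push 9. Stack: [22, 33, 9]
BINARY_OP // → 33 // 9 = 3. Stack: [22, 3]
BINARY_OP + → 22 + 3 = 25. Stack: [25]
STORE_FAST t → t=25. Stack: []
LOAD_FAST t → push 25. Stack: [25]
RETURN_VALUE → return 25.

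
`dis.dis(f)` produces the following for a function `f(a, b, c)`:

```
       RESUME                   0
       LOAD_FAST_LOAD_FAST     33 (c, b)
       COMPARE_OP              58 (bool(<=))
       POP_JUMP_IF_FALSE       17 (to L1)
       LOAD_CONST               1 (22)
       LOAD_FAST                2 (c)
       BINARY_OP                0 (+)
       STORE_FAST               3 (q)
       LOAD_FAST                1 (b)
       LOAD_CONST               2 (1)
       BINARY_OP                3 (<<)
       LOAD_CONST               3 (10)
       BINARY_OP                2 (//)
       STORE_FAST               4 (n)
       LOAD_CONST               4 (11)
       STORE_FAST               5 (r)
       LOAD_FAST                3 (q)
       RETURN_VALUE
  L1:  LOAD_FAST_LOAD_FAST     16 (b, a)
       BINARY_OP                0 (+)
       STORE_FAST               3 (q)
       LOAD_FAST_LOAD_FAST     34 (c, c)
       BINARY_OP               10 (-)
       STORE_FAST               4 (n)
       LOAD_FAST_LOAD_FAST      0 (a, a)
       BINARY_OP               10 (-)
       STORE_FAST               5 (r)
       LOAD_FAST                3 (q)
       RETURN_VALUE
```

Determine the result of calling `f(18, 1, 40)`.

19

LOAD_FAST_LOAD_FAST c,b → push 40,1. Stack: [40, 1]
COMPARE_OP bool(<=) → 40 vs 1 = False. Stack: [False]
POP_JUMP_IF_FALSE → pop False; jump. Stack: []
LOAD_FAST_LOAD_FAST b,a → push 1,18. Stack: [1, 18]
BINARY_OP + → 1 + 18 = 19. Stack: [19]
STORE_FAST q → q=19. Stack: []
LOAD_FAST_LOAD_FAST c,c → push 40,40. Stack: [40, 40]
BINARY_OP - → 40 - 40 = 0. Stack: [0]
STORE_FAST n → n=0. Stack: []
LOAD_FAST_LOAD_FAST a,a → push 18,18. Stack: [18, 18]
BINARY_OP - → 18 - 18 = 0. Stack: [0]
STORE_FAST r → r=0. Stack: []
LOAD_FAST q → push 19. Stack: [19]
RETURN_VALUE → return 19.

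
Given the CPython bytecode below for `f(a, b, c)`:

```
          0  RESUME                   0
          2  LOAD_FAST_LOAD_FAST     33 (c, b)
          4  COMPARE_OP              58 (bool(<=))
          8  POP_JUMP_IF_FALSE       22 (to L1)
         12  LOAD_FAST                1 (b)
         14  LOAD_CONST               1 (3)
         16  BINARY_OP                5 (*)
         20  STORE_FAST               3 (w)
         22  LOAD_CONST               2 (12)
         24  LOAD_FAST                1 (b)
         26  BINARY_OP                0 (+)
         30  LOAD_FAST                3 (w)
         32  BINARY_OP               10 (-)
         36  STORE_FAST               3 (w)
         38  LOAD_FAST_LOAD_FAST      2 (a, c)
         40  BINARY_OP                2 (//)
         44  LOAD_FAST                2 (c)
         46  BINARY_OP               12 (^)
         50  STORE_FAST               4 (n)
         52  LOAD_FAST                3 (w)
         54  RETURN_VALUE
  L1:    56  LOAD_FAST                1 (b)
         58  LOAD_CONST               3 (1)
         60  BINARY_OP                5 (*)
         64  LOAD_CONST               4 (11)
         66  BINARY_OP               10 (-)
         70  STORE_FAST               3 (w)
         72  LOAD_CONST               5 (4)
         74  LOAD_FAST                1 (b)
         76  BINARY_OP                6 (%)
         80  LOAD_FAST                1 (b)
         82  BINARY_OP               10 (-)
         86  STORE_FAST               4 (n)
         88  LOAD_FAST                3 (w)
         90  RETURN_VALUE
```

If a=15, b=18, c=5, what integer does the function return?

LOAD_FAST_LOAD_FAST c,b → push 5,18. Stack: [5, 18]
COMPARE_OP bool(<=) → 5 vs 18 = True. Stack: [True]
POP_JUMP_IF_FALSE → pop True; no jump. Stack: []
LOAD_FAST b → push 18. Stack: [18]
LOAD_CONST → push 3. Stack: [18, 3]
BINARY_OP * → 18 * 3 = 54. Stack: [54]
STORE_FAST w → w=54. Stack: []
LOAD_CONST → push 12. Stack: [12]
LOAD_FAST b → push 18. Stack: [12, 18]
BINARY_OP + → 12 + 18 = 30. Stack: [30]
LOAD_FAST w → push 54. Stack: [30, 54]
BINARY_OP - → 30 - 54 = -24. Stack: [-24]
STORE_FAST w → w=-24. Stack: []
LOAD_FAST_LOAD_FAST a,c → push 15,5. Stack: [15, 5]
BINARY_OP // → 15 // 5 = 3. Stack: [3]
LOAD_FAST c → push 5. Stack: [3, 5]
BINARY_OP ^ → 3 ^ 5 = 6. Stack: [6]
STORE_FAST n → n=6. Stack: []
LOAD_FAST w → push -24. Stack: [-24]
RETURN_VALUE → return -24.

-24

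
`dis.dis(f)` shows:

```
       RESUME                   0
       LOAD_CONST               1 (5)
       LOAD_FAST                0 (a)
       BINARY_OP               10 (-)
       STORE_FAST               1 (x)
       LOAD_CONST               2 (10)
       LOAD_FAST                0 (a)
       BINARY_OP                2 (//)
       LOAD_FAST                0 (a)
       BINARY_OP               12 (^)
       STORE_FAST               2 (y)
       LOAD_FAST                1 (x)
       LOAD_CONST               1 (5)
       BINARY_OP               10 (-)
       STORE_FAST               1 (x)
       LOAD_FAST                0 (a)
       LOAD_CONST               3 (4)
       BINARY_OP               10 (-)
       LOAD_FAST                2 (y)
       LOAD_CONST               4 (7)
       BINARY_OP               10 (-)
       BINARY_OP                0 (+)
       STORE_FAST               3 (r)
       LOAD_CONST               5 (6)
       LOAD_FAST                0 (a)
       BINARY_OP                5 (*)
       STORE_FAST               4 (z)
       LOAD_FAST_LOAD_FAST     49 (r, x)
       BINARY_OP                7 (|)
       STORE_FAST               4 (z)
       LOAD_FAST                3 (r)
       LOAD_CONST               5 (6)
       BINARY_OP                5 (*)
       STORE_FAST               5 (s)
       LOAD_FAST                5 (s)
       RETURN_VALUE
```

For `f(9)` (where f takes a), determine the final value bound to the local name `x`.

LOAD_CONST → push 5. Stack: [5]
LOAD_FAST a → push 9. Stack: [5, 9]
BINARY_OP - → 5 - 9 = -4. Stack: [-4]
STORE_FAST x → x=-4. Stack: []
LOAD_CONST → push 10. Stack: [10]
LOAD_FAST a → push 9. Stack: [10, 9]
BINARY_OP // → 10 // 9 = 1. Stack: [1]
LOAD_FAST a → push 9. Stack: [1, 9]
BINARY_OP ^ → 1 ^ 9 = 8. Stack: [8]
STORE_FAST y → y=8. Stack: []
LOAD_FAST x → push -4. Stack: [-4]
LOAD_CONST → push 5. Stack: [-4, 5]
BINARY_OP - → -4 - 5 = -9. Stack: [-9]
STORE_FAST x → x=-9. Stack: []
LOAD_FAST a → push 9. Stack: [9]
LOAD_CONST → push 4. Stack: [9, 4]
BINARY_OP - → 9 - 4 = 5. Stack: [5]
LOAD_FAST y → push 8. Stack: [5, 8]
LOAD_CONST → push 7. Stack: [5, 8, 7]
BINARY_OP - → 8 - 7 = 1. Stack: [5, 1]
BINARY_OP + → 5 + 1 = 6. Stack: [6]
STORE_FAST r → r=6. Stack: []
LOAD_CONST → push 6. Stack: [6]
LOAD_FAST a → push 9. Stack: [6, 9]
BINARY_OP * → 6 * 9 = 54. Stack: [54]
STORE_FAST z → z=54. Stack: []
LOAD_FAST_LOAD_FAST r,x → push 6,-9. Stack: [6, -9]
BINARY_OP | → 6 | -9 = -9. Stack: [-9]
STORE_FAST z → z=-9. Stack: []
LOAD_FAST r → push 6. Stack: [6]
LOAD_CONST → push 6. Stack: [6, 6]
BINARY_OP * → 6 * 6 = 36. Stack: [36]
STORE_FAST s → s=36. Stack: []
LOAD_FAST s → push 36. Stack: [36]
RETURN_VALUE → return 36.

-9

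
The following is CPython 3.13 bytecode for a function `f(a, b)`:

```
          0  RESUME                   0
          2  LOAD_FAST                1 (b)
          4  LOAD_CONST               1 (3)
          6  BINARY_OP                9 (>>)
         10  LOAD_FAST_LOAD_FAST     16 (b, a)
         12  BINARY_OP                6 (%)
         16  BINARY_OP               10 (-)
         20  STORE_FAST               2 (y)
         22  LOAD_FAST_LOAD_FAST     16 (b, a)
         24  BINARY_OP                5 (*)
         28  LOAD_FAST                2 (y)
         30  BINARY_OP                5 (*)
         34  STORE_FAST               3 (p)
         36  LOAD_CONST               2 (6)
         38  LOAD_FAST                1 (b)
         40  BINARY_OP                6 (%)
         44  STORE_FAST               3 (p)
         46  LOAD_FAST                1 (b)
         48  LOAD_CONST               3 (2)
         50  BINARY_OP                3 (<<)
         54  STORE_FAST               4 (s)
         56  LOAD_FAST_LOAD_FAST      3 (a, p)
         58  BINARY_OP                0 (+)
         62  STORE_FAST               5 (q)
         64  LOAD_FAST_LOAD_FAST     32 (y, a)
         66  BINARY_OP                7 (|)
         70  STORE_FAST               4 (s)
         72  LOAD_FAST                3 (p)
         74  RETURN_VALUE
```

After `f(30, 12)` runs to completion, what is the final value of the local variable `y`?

LOAD_FAST b → push 12. Stack: [12]
LOAD_CONST → push 3. Stack: [12, 3]
BINARY_OP >> → 12 >> 3 = 1. Stack: [1]
LOAD_FAST_LOAD_FAST b,a → push 12,30. Stack: [1, 12, 30]
BINARY_OP % → 12 % 30 = 12. Stack: [1, 12]
BINARY_OP - → 1 - 12 = -11. Stack: [-11]
STORE_FAST y → y=-11. Stack: []
LOAD_FAST_LOAD_FAST b,a → push 12,30. Stack: [12, 30]
BINARY_OP * → 12 * 30 = 360. Stack: [360]
LOAD_FAST y → push -11. Stack: [360, -11]
BINARY_OP * → 360 * -11 = -3960. Stack: [-3960]
STORE_FAST p → p=-3960. Stack: []
LOAD_CONST → push 6. Stack: [6]
LOAD_FAST b → push 12. Stack: [6, 12]
BINARY_OP % → 6 % 12 = 6. Stack: [6]
STORE_FAST p → p=6. Stack: []
LOAD_FAST b → push 12. Stack: [12]
LOAD_CONST → push 2. Stack: [12, 2]
BINARY_OP << → 12 << 2 = 48. Stack: [48]
STORE_FAST s → s=48. Stack: []
LOAD_FAST_LOAD_FAST a,p → push 30,6. Stack: [30, 6]
BINARY_OP + → 30 + 6 = 36. Stack: [36]
STORE_FAST q → q=36. Stack: []
LOAD_FAST_LOAD_FAST y,a → push -11,30. Stack: [-11, 30]
BINARY_OP | → -11 | 30 = -1. Stack: [-1]
STORE_FAST s → s=-1. Stack: []
LOAD_FAST p → push 6. Stack: [6]
RETURN_VALUE → return 6.

-11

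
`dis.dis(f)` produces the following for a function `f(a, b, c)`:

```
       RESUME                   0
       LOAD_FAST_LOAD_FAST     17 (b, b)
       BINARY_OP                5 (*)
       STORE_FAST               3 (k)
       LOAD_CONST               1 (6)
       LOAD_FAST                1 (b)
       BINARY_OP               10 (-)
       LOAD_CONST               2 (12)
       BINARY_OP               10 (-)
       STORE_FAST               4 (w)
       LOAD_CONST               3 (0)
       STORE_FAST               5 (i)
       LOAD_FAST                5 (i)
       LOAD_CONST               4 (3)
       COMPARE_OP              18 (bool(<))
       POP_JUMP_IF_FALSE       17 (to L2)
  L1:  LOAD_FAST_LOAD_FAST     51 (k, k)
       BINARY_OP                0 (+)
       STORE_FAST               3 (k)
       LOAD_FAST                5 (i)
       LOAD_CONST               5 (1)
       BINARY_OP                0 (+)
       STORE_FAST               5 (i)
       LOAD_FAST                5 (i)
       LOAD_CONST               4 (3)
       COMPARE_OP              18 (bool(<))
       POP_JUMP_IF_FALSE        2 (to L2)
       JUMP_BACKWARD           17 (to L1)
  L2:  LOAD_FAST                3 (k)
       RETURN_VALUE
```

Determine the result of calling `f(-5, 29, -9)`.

LOAD_FAST_LOAD_FAST b,b → push 29,29. Stack: [29, 29]
BINARY_OP * → 29 * 29 = 841. Stack: [841]
STORE_FAST k → k=841. Stack: []
LOAD_CONST → push 6. Stack: [6]
LOAD_FAST b → push 29. Stack: [6, 29]
BINARY_OP - → 6 - 29 = -23. Stack: [-23]
LOAD_CONST → push 12. Stack: [-23, 12]
BINARY_OP - → -23 - 12 = -35. Stack: [-35]
STORE_FAST w → w=-35. Stack: []
LOAD_CONST → push 0. Stack: [0]
STORE_FAST i → i=0. Stack: []
LOAD_FAST i → push 0. Stack: [0]
LOAD_CONST → push 3. Stack: [0, 3]
COMPARE_OP bool(<) → 0 vs 3 = True. Stack: [True]
POP_JUMP_IF_FALSE → pop True; no jump. Stack: []
LOAD_FAST_LOAD_FAST k,k → push 841,841. Stack: [841, 841]
BINARY_OP + → 841 + 841 = 1682. Stack: [1682]
STORE_FAST k → k=1682. Stack: []
LOAD_FAST i → push 0. Stack: [0]
LOAD_CONST → push 1. Stack: [0, 1]
BINARY_OP + → 0 + 1 = 1. Stack: [1]
STORE_FAST i → i=1. Stack: []
LOAD_FAST i → push 1. Stack: [1]
LOAD_CONST → push 3. Stack: [1, 3]
COMPARE_OP bool(<) → 1 vs 3 = True. Stack: [True]
POP_JUMP_IF_FALSE → pop True; no jump. Stack: []
LOAD_FAST_LOAD_FAST k,k → push 1682,1682. Stack: [1682, 1682]
BINARY_OP + → 1682 + 1682 = 3364. Stack: [3364]
STORE_FAST k → k=3364. Stack: []
LOAD_FAST i → push 1. Stack: [1]
LOAD_CONST → push 1. Stack: [1, 1]
BINARY_OP + → 1 + 1 = 2. Stack: [2]
STORE_FAST i → i=2. Stack: []
LOAD_FAST i → push 2. Stack: [2]
LOAD_CONST → push 3. Stack: [2, 3]
COMPARE_OP bool(<) → 2 vs 3 = True. Stack: [True]
POP_JUMP_IF_FALSE → pop True; no jump. Stack: []
LOAD_FAST_LOAD_FAST k,k → push 3364,3364. Stack: [3364, 3364]
BINARY_OP + → 3364 + 3364 = 6728. Stack: [6728]
STORE_FAST k → k=6728. Stack: []
LOAD_FAST i → push 2. Stack: [2]
LOAD_CONST → push 1. Stack: [2, 1]
BINARY_OP + → 2 + 1 = 3. Stack: [3]
STORE_FAST i → i=3. Stack: []
LOAD_FAST i → push 3. Stack: [3]
LOAD_CONST → push 3. Stack: [3, 3]
COMPARE_OP bool(<) → 3 vs 3 = False. Stack: [False]
POP_JUMP_IF_FALSE → pop False; jump. Stack: []
LOAD_FAST k → push 6728. Stack: [6728]
RETURN_VALUE → return 6728.

6728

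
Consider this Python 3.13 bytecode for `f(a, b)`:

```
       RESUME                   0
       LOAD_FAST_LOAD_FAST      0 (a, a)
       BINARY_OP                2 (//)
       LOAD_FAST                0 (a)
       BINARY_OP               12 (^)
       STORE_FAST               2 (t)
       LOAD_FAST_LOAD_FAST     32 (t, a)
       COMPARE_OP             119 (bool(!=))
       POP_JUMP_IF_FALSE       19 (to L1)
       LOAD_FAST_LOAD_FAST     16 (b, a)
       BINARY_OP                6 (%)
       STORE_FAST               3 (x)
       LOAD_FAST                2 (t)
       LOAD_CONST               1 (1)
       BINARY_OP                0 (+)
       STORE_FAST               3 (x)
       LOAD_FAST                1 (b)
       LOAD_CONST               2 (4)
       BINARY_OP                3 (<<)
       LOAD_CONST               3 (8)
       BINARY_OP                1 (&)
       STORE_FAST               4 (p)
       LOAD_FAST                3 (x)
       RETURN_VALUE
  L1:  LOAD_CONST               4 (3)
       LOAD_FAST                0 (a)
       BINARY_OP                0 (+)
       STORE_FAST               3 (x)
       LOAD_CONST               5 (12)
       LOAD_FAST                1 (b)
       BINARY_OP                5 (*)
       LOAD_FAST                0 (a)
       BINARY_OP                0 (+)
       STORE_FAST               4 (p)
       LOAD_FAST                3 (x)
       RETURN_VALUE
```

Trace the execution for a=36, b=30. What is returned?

38

LOAD_FAST_LOAD_FAST a,a → push 36,36. Stack: [36, 36]
BINARY_OP // → 36 // 36 = 1. Stack: [1]
LOAD_FAST a → push 36. Stack: [1, 36]
BINARY_OP ^ → 1 ^ 36 = 37. Stack: [37]
STORE_FAST t → t=37. Stack: []
LOAD_FAST_LOAD_FAST t,a → push 37,36. Stack: [37, 36]
COMPARE_OP bool(!=) → 37 vs 36 = True. Stack: [True]
POP_JUMP_IF_FALSE → pop True; no jump. Stack: []
LOAD_FAST_LOAD_FAST b,a → push 30,36. Stack: [30, 36]
BINARY_OP % → 30 % 36 = 30. Stack: [30]
STORE_FAST x → x=30. Stack: []
LOAD_FAST t → push 37. Stack: [37]
LOAD_CONST → push 1. Stack: [37, 1]
BINARY_OP + → 37 + 1 = 38. Stack: [38]
STORE_FAST x → x=38. Stack: []
LOAD_FAST b → push 30. Stack: [30]
LOAD_CONST → push 4. Stack: [30, 4]
BINARY_OP << → 30 << 4 = 480. Stack: [480]
LOAD_CONST → push 8. Stack: [480, 8]
BINARY_OP & → 480 & 8 = 0. Stack: [0]
STORE_FAST p → p=0. Stack: []
LOAD_FAST x → push 38. Stack: [38]
RETURN_VALUE → return 38.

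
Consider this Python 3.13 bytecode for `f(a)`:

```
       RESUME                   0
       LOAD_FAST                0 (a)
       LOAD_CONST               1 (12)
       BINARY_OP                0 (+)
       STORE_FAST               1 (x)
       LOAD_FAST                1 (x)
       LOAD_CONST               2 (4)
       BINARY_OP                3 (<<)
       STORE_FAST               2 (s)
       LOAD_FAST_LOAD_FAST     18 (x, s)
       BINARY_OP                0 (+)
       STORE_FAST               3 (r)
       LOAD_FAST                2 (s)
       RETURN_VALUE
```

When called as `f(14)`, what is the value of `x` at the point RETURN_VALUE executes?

LOAD_FAST a → push 14. Stack: [14]
LOAD_CONST → push 12. Stack: [14, 12]
BINARY_OP + → 14 + 12 = 26. Stack: [26]
STORE_FAST x → x=26. Stack: []
LOAD_FAST x → push 26. Stack: [26]
LOAD_CONST → push 4. Stack: [26, 4]
BINARY_OP << → 26 << 4 = 416. Stack: [416]
STORE_FAST s → s=416. Stack: []
LOAD_FAST_LOAD_FAST x,s → push 26,416. Stack: [26, 416]
BINARY_OP + → 26 + 416 = 442. Stack: [442]
STORE_FAST r → r=442. Stack: []
LOAD_FAST s → push 416. Stack: [416]
RETURN_VALUE → return 416.

26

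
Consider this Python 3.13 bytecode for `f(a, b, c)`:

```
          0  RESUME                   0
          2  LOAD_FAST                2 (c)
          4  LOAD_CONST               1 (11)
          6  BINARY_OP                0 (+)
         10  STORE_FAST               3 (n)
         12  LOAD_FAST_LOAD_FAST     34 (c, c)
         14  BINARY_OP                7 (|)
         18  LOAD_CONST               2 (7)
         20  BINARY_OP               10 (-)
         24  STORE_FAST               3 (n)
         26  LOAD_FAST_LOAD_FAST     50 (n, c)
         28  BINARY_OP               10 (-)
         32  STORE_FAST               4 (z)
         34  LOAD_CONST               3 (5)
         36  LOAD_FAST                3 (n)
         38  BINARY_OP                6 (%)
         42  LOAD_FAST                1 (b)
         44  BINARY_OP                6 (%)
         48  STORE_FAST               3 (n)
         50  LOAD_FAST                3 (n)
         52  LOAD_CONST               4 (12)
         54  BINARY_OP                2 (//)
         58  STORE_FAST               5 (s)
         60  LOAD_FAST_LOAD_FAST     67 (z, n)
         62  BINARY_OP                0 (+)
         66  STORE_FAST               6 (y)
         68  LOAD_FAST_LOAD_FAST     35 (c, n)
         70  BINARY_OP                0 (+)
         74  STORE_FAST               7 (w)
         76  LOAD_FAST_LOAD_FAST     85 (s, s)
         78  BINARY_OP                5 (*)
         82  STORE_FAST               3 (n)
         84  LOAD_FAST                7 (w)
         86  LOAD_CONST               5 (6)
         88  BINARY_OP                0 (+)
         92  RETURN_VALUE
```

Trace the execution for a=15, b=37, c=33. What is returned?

LOAD_FAST c → push 33. Stack: [33]
LOAD_CONST → push 11. Stack: [33, 11]
BINARY_OP + → 33 + 11 = 44. Stack: [44]
STORE_FAST n → n=44. Stack: []
LOAD_FAST_LOAD_FAST c,c → push 33,33. Stack: [33, 33]
BINARY_OP | → 33 | 33 = 33. Stack: [33]
LOAD_CONST → push 7. Stack: [33, 7]
BINARY_OP - → 33 - 7 = 26. Stack: [26]
STORE_FAST n → n=26. Stack: []
LOAD_FAST_LOAD_FAST n,c → push 26,33. Stack: [26, 33]
BINARY_OP - → 26 - 33 = -7. Stack: [-7]
STORE_FAST z → z=-7. Stack: []
LOAD_CONST → push 5. Stack: [5]
LOAD_FAST n → push 26. Stack: [5, 26]
BINARY_OP % → 5 % 26 = 5. Stack: [5]
LOAD_FAST b → push 37. Stack: [5, 37]
BINARY_OP % → 5 % 37 = 5. Stack: [5]
STORE_FAST n → n=5. Stack: []
LOAD_FAST n → push 5. Stack: [5]
LOAD_CONST → push 12. Stack: [5, 12]
BINARY_OP // → 5 // 12 = 0. Stack: [0]
STORE_FAST s → s=0. Stack: []
LOAD_FAST_LOAD_FAST z,n → push -7,5. Stack: [-7, 5]
BINARY_OP + → -7 + 5 = -2. Stack: [-2]
STORE_FAST y → y=-2. Stack: []
LOAD_FAST_LOAD_FAST c,n → push 33,5. Stack: [33, 5]
BINARY_OP + → 33 + 5 = 38. Stack: [38]
STORE_FAST w → w=38. Stack: []
LOAD_FAST_LOAD_FAST s,s → push 0,0. Stack: [0, 0]
BINARY_OP * → 0 * 0 = 0. Stack: [0]
STORE_FAST n → n=0. Stack: []
LOAD_FAST w → push 38. Stack: [38]
LOAD_CONST → push 6. Stack: [38, 6]
BINARY_OP + → 38 + 6 = 44. Stack: [44]
RETURN_VALUE → return 44.

44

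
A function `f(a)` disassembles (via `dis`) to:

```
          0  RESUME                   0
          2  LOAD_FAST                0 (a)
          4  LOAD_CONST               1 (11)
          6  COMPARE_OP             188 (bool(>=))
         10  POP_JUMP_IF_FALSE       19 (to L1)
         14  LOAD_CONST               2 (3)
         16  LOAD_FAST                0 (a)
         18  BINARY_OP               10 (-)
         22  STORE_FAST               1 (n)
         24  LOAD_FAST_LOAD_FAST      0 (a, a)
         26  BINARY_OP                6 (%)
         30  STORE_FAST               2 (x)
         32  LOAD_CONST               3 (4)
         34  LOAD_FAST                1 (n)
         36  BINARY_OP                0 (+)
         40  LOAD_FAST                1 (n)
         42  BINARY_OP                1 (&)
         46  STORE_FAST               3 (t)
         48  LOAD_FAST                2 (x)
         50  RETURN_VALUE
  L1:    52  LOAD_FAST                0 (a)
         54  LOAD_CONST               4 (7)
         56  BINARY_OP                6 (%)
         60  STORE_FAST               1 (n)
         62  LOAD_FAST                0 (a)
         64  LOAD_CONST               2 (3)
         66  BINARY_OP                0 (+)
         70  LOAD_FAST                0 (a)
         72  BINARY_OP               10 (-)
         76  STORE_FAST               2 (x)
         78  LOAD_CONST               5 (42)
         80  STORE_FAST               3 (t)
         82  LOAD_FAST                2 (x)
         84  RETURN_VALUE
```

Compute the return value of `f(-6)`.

LOAD_FAST a → push -6. Stack: [-6]
LOAD_CONST → push 11. Stack: [-6, 11]
COMPARE_OP bool(>=) → -6 vs 11 = False. Stack: [False]
POP_JUMP_IF_FALSE → pop False; jump. Stack: []
LOAD_FAST a → push -6. Stack: [-6]
LOAD_CONST → push 7. Stack: [-6, 7]
BINARY_OP % → -6 % 7 = 1. Stack: [1]
STORE_FAST n → n=1. Stack: []
LOAD_FAST a → push -6. Stack: [-6]
LOAD_CONST → push 3. Stack: [-6, 3]
BINARY_OP + → -6 + 3 = -3. Stack: [-3]
LOAD_FAST a → push -6. Stack: [-3, -6]
BINARY_OP - → -3 - -6 = 3. Stack: [3]
STORE_FAST x → x=3. Stack: []
LOAD_CONST → push 42. Stack: [42]
STORE_FAST t → t=42. Stack: []
LOAD_FAST x → push 3. Stack: [3]
RETURN_VALUE → return 3.

3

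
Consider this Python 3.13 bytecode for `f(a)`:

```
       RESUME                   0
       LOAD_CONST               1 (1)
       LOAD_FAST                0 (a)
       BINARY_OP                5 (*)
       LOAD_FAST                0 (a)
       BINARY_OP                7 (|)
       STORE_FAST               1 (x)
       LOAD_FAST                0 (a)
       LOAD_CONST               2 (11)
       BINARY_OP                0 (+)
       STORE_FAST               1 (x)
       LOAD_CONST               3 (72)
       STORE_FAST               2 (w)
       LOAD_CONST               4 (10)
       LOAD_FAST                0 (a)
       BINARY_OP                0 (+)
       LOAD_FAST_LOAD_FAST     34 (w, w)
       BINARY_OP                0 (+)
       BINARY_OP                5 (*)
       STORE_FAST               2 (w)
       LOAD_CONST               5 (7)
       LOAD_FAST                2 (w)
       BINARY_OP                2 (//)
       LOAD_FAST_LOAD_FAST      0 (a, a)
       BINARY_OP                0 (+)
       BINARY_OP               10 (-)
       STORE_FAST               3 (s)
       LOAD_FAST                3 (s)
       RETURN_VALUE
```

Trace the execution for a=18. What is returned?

LOAD_CONST → push 1. Stack: [1]
LOAD_FAST a → push 18. Stack: [1, 18]
BINARY_OP * → 1 * 18 = 18. Stack: [18]
LOAD_FAST a → push 18. Stack: [18, 18]
BINARY_OP | → 18 | 18 = 18. Stack: [18]
STORE_FAST x → x=18. Stack: []
LOAD_FAST a → push 18. Stack: [18]
LOAD_CONST → push 11. Stack: [18, 11]
BINARY_OP + → 18 + 11 = 29. Stack: [29]
STORE_FAST x → x=29. Stack: []
LOAD_CONST → push 72. Stack: [72]
STORE_FAST w → w=72. Stack: []
LOAD_CONST → push 10. Stack: [10]
LOAD_FAST a → push 18. Stack: [10, 18]
BINARY_OP + → 10 + 18 = 28. Stack: [28]
LOAD_FAST_LOAD_FAST w,w → push 72,72. Stack: [28, 72, 72]
BINARY_OP + → 72 + 72 = 144. Stack: [28, 144]
BINARY_OP * → 28 * 144 = 4032. Stack: [4032]
STORE_FAST w → w=4032. Stack: []
LOAD_CONST → push 7. Stack: [7]
LOAD_FAST w → push 4032. Stack: [7, 4032]
BINARY_OP // → 7 // 4032 = 0. Stack: [0]
LOAD_FAST_LOAD_FAST a,a → push 18,18. Stack: [0, 18, 18]
BINARY_OP + → 18 + 18 = 36. Stack: [0, 36]
BINARY_OP - → 0 - 36 = -36. Stack: [-36]
STORE_FAST s → s=-36. Stack: []
LOAD_FAST s → push -36. Stack: [-36]
RETURN_VALUE → return -36.

-36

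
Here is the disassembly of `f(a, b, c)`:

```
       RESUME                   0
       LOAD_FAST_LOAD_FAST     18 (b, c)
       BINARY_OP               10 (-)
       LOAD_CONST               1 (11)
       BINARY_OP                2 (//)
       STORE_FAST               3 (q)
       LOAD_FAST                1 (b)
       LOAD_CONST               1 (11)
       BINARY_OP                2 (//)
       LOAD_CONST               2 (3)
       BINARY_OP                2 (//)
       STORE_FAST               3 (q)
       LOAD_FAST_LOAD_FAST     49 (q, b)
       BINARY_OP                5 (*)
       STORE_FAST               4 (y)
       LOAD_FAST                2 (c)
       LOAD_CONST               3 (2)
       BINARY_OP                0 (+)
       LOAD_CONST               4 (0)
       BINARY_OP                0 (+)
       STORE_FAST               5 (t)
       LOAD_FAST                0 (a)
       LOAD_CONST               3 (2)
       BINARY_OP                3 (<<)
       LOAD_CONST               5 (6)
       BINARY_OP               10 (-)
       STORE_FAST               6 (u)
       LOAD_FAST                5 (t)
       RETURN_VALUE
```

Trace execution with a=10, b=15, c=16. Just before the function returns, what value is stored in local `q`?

0

LOAD_FAST_LOAD_FAST b,c → push 15,16. Stack: [15, 16]
BINARY_OP - → 15 - 16 = -1. Stack: [-1]
LOAD_CONST → push 11. Stack: [-1, 11]
BINARY_OP // → -1 // 11 = -1. Stack: [-1]
STORE_FAST q → q=-1. Stack: []
LOAD_FAST b → push 15. Stack: [15]
LOAD_CONST → push 11. Stack: [15, 11]
BINARY_OP // → 15 // 11 = 1. Stack: [1]
LOAD_CONST → push 3. Stack: [1, 3]
BINARY_OP // → 1 // 3 = 0. Stack: [0]
STORE_FAST q → q=0. Stack: []
LOAD_FAST_LOAD_FAST q,b → push 0,15. Stack: [0, 15]
BINARY_OP * → 0 * 15 = 0. Stack: [0]
STORE_FAST y → y=0. Stack: []
LOAD_FAST c → push 16. Stack: [16]
LOAD_CONST → push 2. Stack: [16, 2]
BINARY_OP + → 16 + 2 = 18. Stack: [18]
LOAD_CONST → push 0. Stack: [18, 0]
BINARY_OP + → 18 + 0 = 18. Stack: [18]
STORE_FAST t → t=18. Stack: []
LOAD_FAST a → push 10. Stack: [10]
LOAD_CONST → push 2. Stack: [10, 2]
BINARY_OP << → 10 << 2 = 40. Stack: [40]
LOAD_CONST → push 6. Stack: [40, 6]
BINARY_OP - → 40 - 6 = 34. Stack: [34]
STORE_FAST u → u=34. Stack: []
LOAD_FAST t → push 18. Stack: [18]
RETURN_VALUE → return 18.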